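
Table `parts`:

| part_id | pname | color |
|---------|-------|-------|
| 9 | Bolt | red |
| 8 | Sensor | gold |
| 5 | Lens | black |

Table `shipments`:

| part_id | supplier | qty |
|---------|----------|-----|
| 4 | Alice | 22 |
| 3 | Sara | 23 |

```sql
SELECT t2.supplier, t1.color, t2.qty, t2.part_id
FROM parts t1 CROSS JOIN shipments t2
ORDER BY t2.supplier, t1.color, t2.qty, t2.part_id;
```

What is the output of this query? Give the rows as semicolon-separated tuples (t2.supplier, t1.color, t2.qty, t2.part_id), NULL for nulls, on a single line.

CROSS JOIN pairs every row of `parts` with every row of `shipments`: 3 × 2 = 6 rows.
After projecting and ordering:
t2.supplier | t1.color | t2.qty | t2.part_id
Alice | black | 22 | 4
Alice | gold | 22 | 4
Alice | red | 22 | 4
Sara | black | 23 | 3
Sara | gold | 23 | 3
Sara | red | 23 | 3

(Alice, black, 22, 4); (Alice, gold, 22, 4); (Alice, red, 22, 4); (Sara, black, 23, 3); (Sara, gold, 23, 3); (Sara, red, 23, 3)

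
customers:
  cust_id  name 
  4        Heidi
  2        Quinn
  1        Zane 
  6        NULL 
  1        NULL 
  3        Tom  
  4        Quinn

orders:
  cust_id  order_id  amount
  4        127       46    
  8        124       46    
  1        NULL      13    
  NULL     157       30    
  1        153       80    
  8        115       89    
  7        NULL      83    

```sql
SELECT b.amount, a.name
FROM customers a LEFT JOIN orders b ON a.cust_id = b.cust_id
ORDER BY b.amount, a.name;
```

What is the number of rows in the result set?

LEFT JOIN keeps every row from `customers`; unmatched rows get NULL for `orders`'s columns.
Matching on a.cust_id = b.cust_id. A NULL in a compared column never satisfies the condition.
Matched pairs: 6; unmatched a rows kept: 3.
Total: 6 matched + 3 padded = 9 rows.

9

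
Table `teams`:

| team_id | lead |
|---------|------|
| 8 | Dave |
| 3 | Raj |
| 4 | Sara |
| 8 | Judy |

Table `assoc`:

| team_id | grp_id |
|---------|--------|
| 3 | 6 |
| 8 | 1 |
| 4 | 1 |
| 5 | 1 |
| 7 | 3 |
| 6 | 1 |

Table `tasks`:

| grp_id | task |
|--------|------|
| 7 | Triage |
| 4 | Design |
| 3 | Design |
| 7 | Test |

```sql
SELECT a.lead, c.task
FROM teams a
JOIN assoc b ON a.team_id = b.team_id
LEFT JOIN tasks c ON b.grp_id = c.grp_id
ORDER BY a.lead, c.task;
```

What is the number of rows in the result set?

4

Joins associate left-to-right: teams INNER JOIN assoc on team_id gives 4 intermediate row(s).
Then LEFT JOIN `tasks c` on grp_id: each of those 4 rows is kept; rows whose b.grp_id has no match in c get NULL for c's columns.
Result: 4 row(s).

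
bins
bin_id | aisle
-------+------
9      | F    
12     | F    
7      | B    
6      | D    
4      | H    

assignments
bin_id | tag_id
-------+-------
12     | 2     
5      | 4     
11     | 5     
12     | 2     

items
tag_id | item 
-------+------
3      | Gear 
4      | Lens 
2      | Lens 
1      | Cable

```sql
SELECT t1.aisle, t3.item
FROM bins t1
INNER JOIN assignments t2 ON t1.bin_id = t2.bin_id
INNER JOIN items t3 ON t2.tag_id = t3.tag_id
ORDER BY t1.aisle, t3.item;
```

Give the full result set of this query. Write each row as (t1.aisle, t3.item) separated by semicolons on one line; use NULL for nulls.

(F, Lens); (F, Lens)

Step 1 — t1 INNER JOIN t2 on bin_id → 2 row(s).
Then INNER JOIN `items t3` on tag_id: keep only rows whose t2.tag_id appears in t3.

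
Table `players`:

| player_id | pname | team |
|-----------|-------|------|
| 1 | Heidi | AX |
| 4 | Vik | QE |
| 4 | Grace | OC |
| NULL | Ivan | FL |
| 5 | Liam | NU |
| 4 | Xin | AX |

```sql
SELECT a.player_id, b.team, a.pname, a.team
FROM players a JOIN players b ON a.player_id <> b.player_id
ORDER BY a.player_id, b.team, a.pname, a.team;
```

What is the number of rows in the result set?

14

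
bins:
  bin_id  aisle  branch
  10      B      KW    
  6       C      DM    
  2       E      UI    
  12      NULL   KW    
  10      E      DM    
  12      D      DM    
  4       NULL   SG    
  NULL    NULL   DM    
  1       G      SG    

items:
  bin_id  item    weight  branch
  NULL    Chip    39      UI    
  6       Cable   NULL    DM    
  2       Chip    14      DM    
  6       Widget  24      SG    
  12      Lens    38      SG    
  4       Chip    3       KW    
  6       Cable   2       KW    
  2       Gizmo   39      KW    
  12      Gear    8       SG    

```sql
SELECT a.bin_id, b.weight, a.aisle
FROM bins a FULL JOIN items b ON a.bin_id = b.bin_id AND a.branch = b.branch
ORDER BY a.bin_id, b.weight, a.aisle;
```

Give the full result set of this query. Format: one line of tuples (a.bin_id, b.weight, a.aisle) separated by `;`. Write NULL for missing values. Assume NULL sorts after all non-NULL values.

(1, NULL, G); (2, NULL, E); (4, NULL, NULL); (6, NULL, C); (10, NULL, B); (10, NULL, E); (12, NULL, D); (12, NULL, NULL); (NULL, 2, NULL); (NULL, 3, NULL); (NULL, 8, NULL); (NULL, 14, NULL); (NULL, 24, NULL); (NULL, 38, NULL); (NULL, 39, NULL); (NULL, 39, NULL); (NULL, NULL, NULL)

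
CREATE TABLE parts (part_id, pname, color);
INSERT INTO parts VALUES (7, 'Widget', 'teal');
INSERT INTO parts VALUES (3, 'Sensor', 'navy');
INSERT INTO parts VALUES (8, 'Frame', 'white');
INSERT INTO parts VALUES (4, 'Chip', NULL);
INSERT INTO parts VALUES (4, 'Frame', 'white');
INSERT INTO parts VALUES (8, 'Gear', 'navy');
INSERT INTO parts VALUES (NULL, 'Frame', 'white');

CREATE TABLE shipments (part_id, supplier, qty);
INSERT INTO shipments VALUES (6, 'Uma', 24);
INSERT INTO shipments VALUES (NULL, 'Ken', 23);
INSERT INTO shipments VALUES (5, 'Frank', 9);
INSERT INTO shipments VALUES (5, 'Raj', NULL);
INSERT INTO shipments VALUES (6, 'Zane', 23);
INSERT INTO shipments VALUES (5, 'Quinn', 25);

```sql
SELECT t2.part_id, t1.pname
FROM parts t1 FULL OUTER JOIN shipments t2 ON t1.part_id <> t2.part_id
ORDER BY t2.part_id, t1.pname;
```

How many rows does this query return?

32

FULL OUTER JOIN keeps every row from both sides; unmatched rows get NULL for the other side's columns.
Matching on t1.part_id <> t2.part_id. A NULL in a compared column never satisfies the condition.
- part_id=7: 5 matching t2 row(s), so 5 row(s) emitted.
- part_id=3: 5 matching t2 row(s), so 5 row(s) emitted.
- part_id=8: 5 matching t2 row(s), so 5 row(s) emitted.
- part_id=4: 5 matching t2 row(s), so 5 row(s) emitted.
- part_id=4: 5 matching t2 row(s), so 5 row(s) emitted.
- part_id=8: 5 matching t2 row(s), so 5 row(s) emitted.
- part_id=NULL: no t2 row matches, row kept with t2 columns NULL.
- 1 row(s) from t2 found no t1 partner → padded with NULL.
Total: 30 matched + 2 padded = 32 rows.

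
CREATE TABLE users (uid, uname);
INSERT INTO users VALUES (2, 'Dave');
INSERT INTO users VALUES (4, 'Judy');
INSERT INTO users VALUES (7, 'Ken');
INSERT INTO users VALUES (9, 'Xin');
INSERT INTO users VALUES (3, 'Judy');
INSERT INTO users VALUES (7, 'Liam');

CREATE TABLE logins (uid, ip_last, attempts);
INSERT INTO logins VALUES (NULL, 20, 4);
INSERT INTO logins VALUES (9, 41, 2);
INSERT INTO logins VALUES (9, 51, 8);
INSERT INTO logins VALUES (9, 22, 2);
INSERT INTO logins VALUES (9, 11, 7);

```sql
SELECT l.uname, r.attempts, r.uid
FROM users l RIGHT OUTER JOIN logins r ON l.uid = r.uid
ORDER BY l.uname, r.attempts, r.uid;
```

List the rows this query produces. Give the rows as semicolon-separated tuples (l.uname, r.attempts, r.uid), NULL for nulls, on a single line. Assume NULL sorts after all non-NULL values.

RIGHT JOIN keeps every row from `logins`; unmatched rows get NULL for `users`'s columns.
Matching on l.uid = r.uid. A NULL in a compared column never satisfies the condition.
Matched pairs: 4; unmatched r rows kept: 1.

(Xin, 2, 9); (Xin, 2, 9); (Xin, 7, 9); (Xin, 8, 9); (NULL, 4, NULL)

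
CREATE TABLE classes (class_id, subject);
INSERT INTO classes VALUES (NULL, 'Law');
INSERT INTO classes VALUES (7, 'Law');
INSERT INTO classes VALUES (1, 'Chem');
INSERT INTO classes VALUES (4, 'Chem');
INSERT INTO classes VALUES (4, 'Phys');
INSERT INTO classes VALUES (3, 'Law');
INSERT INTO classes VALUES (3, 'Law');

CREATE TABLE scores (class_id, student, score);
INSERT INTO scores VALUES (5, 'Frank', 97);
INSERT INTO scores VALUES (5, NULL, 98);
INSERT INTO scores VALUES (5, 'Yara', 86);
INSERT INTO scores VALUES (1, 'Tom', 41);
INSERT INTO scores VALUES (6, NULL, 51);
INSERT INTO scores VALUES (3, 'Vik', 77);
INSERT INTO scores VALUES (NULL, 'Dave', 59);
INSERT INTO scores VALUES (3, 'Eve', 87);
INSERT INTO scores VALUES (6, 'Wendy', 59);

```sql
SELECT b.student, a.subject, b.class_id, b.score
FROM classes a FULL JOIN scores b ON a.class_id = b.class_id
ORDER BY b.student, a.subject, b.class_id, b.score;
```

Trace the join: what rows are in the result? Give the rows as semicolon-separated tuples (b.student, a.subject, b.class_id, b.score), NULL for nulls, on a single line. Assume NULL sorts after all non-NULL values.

FULL OUTER JOIN keeps every row from both sides; unmatched rows get NULL for the other side's columns.
Matching on a.class_id = b.class_id. A NULL in a compared column never satisfies the condition.
- a[0] class_id=NULL → no match; kept with NULLs on the b side.
- a[1] class_id=7 → no match; kept with NULLs on the b side.
- a[2] class_id=1 → 1 match(es) in b → 1 row(s).
- a[3] class_id=4 → no match; kept with NULLs on the b side.
- a[4] class_id=4 → no match; kept with NULLs on the b side.
- a[5] class_id=3 → 2 match(es) in b → 2 row(s).
- a[6] class_id=3 → 2 match(es) in b → 2 row(s).
- 6 b row(s) had no a match → kept, a columns NULL.

(Dave, NULL, NULL, 59); (Eve, Law, 3, 87); (Eve, Law, 3, 87); (Frank, NULL, 5, 97); (Tom, Chem, 1, 41); (Vik, Law, 3, 77); (Vik, Law, 3, 77); (Wendy, NULL, 6, 59); (Yara, NULL, 5, 86); (NULL, Chem, NULL, NULL); (NULL, Law, NULL, NULL); (NULL, Law, NULL, NULL); (NULL, Phys, NULL, NULL); (NULL, NULL, 5, 98); (NULL, NULL, 6, 51)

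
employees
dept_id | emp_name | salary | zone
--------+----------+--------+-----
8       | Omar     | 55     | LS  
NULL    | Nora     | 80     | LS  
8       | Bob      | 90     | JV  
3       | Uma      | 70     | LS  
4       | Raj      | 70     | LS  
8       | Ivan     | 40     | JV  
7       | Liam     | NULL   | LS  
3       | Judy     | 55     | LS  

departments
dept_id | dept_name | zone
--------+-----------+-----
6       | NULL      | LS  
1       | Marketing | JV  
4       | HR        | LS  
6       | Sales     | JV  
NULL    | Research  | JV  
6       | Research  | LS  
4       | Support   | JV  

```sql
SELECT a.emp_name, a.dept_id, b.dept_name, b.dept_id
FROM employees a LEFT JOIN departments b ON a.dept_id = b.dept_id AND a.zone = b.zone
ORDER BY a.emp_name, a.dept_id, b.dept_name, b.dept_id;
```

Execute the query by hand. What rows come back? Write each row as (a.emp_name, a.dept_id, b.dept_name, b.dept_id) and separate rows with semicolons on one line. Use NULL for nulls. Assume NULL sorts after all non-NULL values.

(Bob, 8, NULL, NULL); (Ivan, 8, NULL, NULL); (Judy, 3, NULL, NULL); (Liam, 7, NULL, NULL); (Nora, NULL, NULL, NULL); (Omar, 8, NULL, NULL); (Raj, 4, HR, 4); (Uma, 3, NULL, NULL)

LEFT JOIN keeps every row from `employees`; unmatched rows get NULL for `departments`'s columns.
Matching on a.dept_id = b.dept_id AND a.zone = b.zone. A NULL in a compared column never satisfies the condition.
Matched pairs: 1; unmatched a rows kept: 7.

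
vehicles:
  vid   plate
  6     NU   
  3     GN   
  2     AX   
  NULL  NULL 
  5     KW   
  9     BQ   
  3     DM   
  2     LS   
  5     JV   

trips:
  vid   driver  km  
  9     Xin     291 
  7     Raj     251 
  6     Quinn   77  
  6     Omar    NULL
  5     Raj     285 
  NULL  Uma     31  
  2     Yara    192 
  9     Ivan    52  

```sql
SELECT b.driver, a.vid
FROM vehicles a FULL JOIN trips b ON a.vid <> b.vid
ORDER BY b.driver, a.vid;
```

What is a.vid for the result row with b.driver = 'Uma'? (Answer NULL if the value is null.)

NULL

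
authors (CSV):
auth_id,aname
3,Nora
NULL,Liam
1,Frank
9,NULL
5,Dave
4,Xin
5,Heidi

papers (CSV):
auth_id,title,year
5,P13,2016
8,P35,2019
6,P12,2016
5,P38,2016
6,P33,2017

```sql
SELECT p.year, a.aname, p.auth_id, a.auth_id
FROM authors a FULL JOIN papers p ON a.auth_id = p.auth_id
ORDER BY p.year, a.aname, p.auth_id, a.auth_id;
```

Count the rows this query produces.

12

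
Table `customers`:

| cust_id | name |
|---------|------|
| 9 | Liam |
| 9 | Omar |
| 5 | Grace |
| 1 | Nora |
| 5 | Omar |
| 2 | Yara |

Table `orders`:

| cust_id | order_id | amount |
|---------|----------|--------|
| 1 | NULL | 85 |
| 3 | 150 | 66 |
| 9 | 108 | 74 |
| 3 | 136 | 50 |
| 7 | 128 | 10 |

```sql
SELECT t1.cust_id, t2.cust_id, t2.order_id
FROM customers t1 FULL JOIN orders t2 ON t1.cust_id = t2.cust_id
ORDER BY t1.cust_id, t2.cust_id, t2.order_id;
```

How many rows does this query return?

FULL OUTER JOIN keeps every row from both sides; unmatched rows get NULL for the other side's columns.
Matching on t1.cust_id = t2.cust_id.
- t1 row (cust_id=9): matches 1 t2 row(s) → 1 output row(s).
- t1 row (cust_id=9): matches 1 t2 row(s) → 1 output row(s).
- t1 row (cust_id=5): no match → kept, t2 columns NULL.
- t1 row (cust_id=1): matches 1 t2 row(s) → 1 output row(s).
- t1 row (cust_id=5): no match → kept, t2 columns NULL.
- t1 row (cust_id=2): no match → kept, t2 columns NULL.
- plus 3 unmatched t2 row(s), each kept with NULL t1 columns.
Total: 3 matched + 6 padded = 9 rows.

9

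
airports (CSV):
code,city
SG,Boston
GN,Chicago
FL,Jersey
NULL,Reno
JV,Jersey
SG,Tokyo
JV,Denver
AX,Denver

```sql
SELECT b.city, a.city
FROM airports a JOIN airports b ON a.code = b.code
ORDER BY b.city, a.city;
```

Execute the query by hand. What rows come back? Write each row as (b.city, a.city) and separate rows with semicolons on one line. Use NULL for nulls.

INNER JOIN keeps only pairs where the ON condition holds.
Matching on a.code = b.code. A NULL in a compared column never satisfies the condition.
- a (code=SG) pairs with 2 row(s) of b.
- a (code=GN) pairs with 1 row(s) of b.
- a (code=FL) pairs with 1 row(s) of b.
- a (code=NULL) has no partner → excluded.
- a (code=JV) pairs with 2 row(s) of b.
- a (code=SG) pairs with 2 row(s) of b.
- a (code=JV) pairs with 2 row(s) of b.
- a (code=AX) pairs with 1 row(s) of b.

(Boston, Boston); (Boston, Tokyo); (Chicago, Chicago); (Denver, Denver); (Denver, Denver); (Denver, Jersey); (Jersey, Denver); (Jersey, Jersey); (Jersey, Jersey); (Tokyo, Boston); (Tokyo, Tokyo)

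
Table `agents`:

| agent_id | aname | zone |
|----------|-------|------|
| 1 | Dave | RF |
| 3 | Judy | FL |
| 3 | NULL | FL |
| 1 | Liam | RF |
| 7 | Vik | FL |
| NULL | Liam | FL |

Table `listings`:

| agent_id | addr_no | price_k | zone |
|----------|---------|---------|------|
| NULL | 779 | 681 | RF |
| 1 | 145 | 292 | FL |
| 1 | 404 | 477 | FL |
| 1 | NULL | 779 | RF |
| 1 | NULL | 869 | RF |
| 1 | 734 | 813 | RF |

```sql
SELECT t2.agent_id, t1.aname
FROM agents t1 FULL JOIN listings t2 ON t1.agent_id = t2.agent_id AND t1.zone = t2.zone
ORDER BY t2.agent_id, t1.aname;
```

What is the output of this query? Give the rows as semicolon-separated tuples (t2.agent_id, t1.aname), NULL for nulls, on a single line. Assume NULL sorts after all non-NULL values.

FULL OUTER JOIN keeps every row from both sides; unmatched rows get NULL for the other side's columns.
Matching on t1.agent_id = t2.agent_id AND t1.zone = t2.zone. A NULL in a compared column never satisfies the condition.
- t1 row (agent_id=1, zone=RF): matches 3 t2 row(s) → 3 output row(s).
- t1 row (agent_id=3, zone=FL): no match → kept, t2 columns NULL.
- t1 row (agent_id=3, zone=FL): no match → kept, t2 columns NULL.
- t1 row (agent_id=1, zone=RF): matches 3 t2 row(s) → 3 output row(s).
- t1 row (agent_id=7, zone=FL): no match → kept, t2 columns NULL.
- t1 row (agent_id=NULL, zone=FL): no match → kept, t2 columns NULL.
- 3 t2 row(s) had no t1 match → kept, t1 columns NULL.

(1, Dave); (1, Dave); (1, Dave); (1, Liam); (1, Liam); (1, Liam); (1, NULL); (1, NULL); (NULL, Judy); (NULL, Liam); (NULL, Vik); (NULL, NULL); (NULL, NULL)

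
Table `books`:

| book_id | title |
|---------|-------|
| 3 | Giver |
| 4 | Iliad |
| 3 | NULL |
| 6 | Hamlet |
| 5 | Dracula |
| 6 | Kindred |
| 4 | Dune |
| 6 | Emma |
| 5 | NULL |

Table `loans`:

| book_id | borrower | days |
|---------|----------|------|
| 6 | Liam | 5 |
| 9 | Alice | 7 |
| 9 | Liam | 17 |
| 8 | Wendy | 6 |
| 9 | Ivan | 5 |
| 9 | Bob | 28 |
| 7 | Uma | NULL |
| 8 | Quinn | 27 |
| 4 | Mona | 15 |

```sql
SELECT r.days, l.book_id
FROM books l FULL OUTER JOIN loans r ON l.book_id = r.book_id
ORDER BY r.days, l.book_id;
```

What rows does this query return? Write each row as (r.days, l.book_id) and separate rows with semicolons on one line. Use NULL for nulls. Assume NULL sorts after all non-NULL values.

FULL OUTER JOIN keeps every row from both sides; unmatched rows get NULL for the other side's columns.
Matching on l.book_id = r.book_id.
- l[0] book_id=3 → no match; kept with NULLs on the r side.
- l[1] book_id=4 → 1 match(es) in r → 1 row(s).
- l[2] book_id=3 → no match; kept with NULLs on the r side.
- l[3] book_id=6 → 1 match(es) in r → 1 row(s).
- l[4] book_id=5 → no match; kept with NULLs on the r side.
- l[5] book_id=6 → 1 match(es) in r → 1 row(s).
- l[6] book_id=4 → 1 match(es) in r → 1 row(s).
- l[7] book_id=6 → 1 match(es) in r → 1 row(s).
- l[8] book_id=5 → no match; kept with NULLs on the r side.
- 7 r row(s) had no l match → kept, l columns NULL.

(5, 6); (5, 6); (5, 6); (5, NULL); (6, NULL); (7, NULL); (15, 4); (15, 4); (17, NULL); (27, NULL); (28, NULL); (NULL, 3); (NULL, 3); (NULL, 5); (NULL, 5); (NULL, NULL)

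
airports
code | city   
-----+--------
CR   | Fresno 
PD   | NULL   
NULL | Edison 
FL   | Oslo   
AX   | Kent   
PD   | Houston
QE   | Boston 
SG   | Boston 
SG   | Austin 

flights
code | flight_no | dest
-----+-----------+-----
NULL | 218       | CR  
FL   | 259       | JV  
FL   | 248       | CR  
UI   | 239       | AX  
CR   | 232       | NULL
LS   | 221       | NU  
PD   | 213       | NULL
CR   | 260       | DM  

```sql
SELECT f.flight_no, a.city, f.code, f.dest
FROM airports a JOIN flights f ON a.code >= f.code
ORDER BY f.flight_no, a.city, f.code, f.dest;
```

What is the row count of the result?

36

INNER JOIN keeps only pairs where the ON condition holds.
Matching on a.code >= f.code. A NULL in a compared column never satisfies the condition.
Matched pairs: 36.
Total: 36 rows.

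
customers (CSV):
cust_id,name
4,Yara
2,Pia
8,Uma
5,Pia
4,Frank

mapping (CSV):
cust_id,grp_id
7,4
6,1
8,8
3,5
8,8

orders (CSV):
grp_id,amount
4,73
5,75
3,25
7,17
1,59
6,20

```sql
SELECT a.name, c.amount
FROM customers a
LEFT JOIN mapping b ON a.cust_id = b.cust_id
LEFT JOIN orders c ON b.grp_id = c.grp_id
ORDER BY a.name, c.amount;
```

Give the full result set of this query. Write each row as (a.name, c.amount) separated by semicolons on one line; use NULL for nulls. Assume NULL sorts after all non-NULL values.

(Frank, NULL); (Pia, NULL); (Pia, NULL); (Uma, NULL); (Uma, NULL); (Yara, NULL)

Evaluate left to right. First `customers a LEFT JOIN mapping b` on cust_id: 6 row(s).
Then LEFT JOIN `orders c` on grp_id: each of those 6 rows is kept; rows whose b.grp_id has no match in c get NULL for c's columns.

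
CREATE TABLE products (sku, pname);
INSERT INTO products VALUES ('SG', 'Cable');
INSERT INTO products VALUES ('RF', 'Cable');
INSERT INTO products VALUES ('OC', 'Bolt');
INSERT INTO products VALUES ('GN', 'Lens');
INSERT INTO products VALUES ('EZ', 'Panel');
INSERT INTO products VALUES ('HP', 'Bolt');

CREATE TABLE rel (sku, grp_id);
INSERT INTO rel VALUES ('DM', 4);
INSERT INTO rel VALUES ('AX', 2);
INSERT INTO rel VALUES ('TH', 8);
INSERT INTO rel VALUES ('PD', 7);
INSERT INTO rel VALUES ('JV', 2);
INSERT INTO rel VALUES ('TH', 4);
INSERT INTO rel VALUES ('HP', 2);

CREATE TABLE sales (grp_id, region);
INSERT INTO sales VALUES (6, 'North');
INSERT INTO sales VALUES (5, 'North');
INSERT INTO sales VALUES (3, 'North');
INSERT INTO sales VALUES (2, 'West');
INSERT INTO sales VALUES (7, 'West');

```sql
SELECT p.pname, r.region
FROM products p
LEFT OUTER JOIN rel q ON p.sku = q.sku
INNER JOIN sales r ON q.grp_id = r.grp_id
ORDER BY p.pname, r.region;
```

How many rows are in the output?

1

Step 1 — p LEFT JOIN q on sku → 6 row(s).
Then INNER JOIN `sales r` on grp_id: keep only rows whose q.grp_id appears in r.
Result: 1 row(s).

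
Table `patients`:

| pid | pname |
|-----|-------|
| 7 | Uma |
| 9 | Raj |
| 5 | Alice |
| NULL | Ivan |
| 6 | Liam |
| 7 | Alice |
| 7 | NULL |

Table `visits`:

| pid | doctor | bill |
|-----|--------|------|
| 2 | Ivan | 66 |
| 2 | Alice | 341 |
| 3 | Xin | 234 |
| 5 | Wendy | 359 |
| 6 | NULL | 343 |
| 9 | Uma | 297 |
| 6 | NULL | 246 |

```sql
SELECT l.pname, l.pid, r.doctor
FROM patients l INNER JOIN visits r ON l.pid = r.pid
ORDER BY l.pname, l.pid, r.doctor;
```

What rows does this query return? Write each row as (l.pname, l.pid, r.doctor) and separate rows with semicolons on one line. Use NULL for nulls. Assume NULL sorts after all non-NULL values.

(Alice, 5, Wendy); (Liam, 6, NULL); (Liam, 6, NULL); (Raj, 9, Uma)

INNER JOIN keeps only pairs where the ON condition holds.
Matching on l.pid = r.pid. A NULL in a compared column never satisfies the condition.
Matched pairs: 4.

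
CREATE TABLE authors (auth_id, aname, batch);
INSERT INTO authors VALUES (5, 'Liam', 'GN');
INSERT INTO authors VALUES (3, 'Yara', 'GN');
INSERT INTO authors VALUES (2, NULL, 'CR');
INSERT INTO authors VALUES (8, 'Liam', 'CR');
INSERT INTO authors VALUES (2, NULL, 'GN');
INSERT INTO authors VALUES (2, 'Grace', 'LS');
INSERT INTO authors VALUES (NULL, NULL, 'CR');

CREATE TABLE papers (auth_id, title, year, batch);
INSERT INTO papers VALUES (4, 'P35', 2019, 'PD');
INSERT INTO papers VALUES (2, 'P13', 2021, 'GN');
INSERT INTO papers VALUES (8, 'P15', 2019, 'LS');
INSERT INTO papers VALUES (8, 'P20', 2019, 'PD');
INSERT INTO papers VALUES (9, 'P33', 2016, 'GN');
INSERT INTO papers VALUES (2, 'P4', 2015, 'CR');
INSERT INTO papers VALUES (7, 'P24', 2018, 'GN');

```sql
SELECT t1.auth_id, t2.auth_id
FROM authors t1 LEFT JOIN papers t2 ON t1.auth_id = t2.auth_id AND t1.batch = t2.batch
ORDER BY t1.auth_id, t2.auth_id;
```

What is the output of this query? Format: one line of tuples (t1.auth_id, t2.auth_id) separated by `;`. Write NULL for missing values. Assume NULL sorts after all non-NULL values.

LEFT JOIN keeps every row from `authors`; unmatched rows get NULL for `papers`'s columns.
Matching on t1.auth_id = t2.auth_id AND t1.batch = t2.batch. A NULL in a compared column never satisfies the condition.
Matched pairs: 2; unmatched t1 rows kept: 5.

(2, 2); (2, 2); (2, NULL); (3, NULL); (5, NULL); (8, NULL); (NULL, NULL)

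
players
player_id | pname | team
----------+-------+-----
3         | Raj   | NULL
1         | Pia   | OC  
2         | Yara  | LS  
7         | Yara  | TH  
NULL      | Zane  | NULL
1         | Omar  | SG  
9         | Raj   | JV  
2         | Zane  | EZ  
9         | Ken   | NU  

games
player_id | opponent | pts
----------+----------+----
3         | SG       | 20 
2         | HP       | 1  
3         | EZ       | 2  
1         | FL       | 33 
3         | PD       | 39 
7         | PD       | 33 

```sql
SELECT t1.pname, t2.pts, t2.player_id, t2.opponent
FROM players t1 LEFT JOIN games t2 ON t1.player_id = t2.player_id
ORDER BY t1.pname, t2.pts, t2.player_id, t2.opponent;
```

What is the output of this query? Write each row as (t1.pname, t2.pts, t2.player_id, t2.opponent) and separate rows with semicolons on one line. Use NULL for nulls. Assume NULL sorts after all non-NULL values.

(Ken, NULL, NULL, NULL); (Omar, 33, 1, FL); (Pia, 33, 1, FL); (Raj, 2, 3, EZ); (Raj, 20, 3, SG); (Raj, 39, 3, PD); (Raj, NULL, NULL, NULL); (Yara, 1, 2, HP); (Yara, 33, 7, PD); (Zane, 1, 2, HP); (Zane, NULL, NULL, NULL)

LEFT JOIN keeps every row from `players`; unmatched rows get NULL for `games`'s columns.
Matching on t1.player_id = t2.player_id. A NULL in a compared column never satisfies the condition.
- t1 row (player_id=3): matches 3 t2 row(s) → 3 output row(s).
- t1 row (player_id=1): matches 1 t2 row(s) → 1 output row(s).
- t1 row (player_id=2): matches 1 t2 row(s) → 1 output row(s).
- t1 row (player_id=7): matches 1 t2 row(s) → 1 output row(s).
- t1 row (player_id=NULL): no match → kept, t2 columns NULL.
- t1 row (player_id=1): matches 1 t2 row(s) → 1 output row(s).
- t1 row (player_id=9): no match → kept, t2 columns NULL.
- t1 row (player_id=2): matches 1 t2 row(s) → 1 output row(s).
- t1 row (player_id=9): no match → kept, t2 columns NULL.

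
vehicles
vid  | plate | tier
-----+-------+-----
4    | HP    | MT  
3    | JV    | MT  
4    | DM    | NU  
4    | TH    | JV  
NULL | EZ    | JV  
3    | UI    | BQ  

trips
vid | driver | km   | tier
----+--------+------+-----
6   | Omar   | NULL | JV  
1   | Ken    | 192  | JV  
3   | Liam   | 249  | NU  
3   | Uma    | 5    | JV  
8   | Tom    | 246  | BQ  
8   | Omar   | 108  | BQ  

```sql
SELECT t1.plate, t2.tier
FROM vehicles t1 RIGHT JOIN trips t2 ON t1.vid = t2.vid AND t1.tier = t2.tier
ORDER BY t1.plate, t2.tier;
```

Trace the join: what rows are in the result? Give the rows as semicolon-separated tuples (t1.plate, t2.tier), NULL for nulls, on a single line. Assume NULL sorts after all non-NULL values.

RIGHT JOIN keeps every row from `trips`; unmatched rows get NULL for `vehicles`'s columns.
Matching on t1.vid = t2.vid AND t1.tier = t2.tier. A NULL in a compared column never satisfies the condition.
Matched pairs: 0; unmatched t2 rows kept: 6.

(NULL, BQ); (NULL, BQ); (NULL, JV); (NULL, JV); (NULL, JV); (NULL, NU)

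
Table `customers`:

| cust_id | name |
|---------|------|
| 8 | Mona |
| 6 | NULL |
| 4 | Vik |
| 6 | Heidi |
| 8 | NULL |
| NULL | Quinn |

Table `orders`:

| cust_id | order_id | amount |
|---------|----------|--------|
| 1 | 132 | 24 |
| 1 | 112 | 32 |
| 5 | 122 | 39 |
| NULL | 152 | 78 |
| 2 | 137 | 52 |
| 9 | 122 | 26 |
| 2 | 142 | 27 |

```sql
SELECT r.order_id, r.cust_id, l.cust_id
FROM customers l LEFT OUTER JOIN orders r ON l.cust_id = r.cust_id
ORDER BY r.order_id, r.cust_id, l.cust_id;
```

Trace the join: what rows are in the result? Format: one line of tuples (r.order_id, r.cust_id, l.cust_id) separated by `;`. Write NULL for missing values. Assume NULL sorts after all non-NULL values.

(NULL, NULL, 4); (NULL, NULL, 6); (NULL, NULL, 6); (NULL, NULL, 8); (NULL, NULL, 8); (NULL, NULL, NULL)

LEFT JOIN keeps every row from `customers`; unmatched rows get NULL for `orders`'s columns.
Matching on l.cust_id = r.cust_id. A NULL in a compared column never satisfies the condition.
- l (cust_id=8) has no partner → padded with NULL.
- l (cust_id=6) has no partner → padded with NULL.
- l (cust_id=4) has no partner → padded with NULL.
- l (cust_id=6) has no partner → padded with NULL.
- l (cust_id=8) has no partner → padded with NULL.
- l (cust_id=NULL) has no partner → padded with NULL.
After projecting and ordering:
r.order_id | r.cust_id | l.cust_id
NULL | NULL | 4
NULL | NULL | 6
NULL | NULL | 6
NULL | NULL | 8
NULL | NULL | 8
NULL | NULL | NULL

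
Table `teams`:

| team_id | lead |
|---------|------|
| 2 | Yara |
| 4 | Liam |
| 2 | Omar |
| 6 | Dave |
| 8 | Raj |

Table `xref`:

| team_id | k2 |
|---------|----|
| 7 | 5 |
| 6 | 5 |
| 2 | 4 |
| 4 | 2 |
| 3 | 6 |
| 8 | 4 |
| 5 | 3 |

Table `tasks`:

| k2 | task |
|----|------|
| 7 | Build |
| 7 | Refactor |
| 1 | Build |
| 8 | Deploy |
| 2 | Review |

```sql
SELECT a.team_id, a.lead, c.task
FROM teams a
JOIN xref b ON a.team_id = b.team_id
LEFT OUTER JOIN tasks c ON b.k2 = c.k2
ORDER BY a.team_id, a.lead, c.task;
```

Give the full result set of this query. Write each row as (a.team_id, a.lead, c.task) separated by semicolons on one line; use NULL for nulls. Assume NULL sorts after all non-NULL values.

(2, Omar, NULL); (2, Yara, NULL); (4, Liam, Review); (6, Dave, NULL); (8, Raj, NULL)

Evaluate left to right. First `teams a INNER JOIN xref b` on team_id: 5 row(s).
Then LEFT JOIN `tasks c` on k2: each of those 5 rows is kept; rows whose b.k2 has no match in c get NULL for c's columns.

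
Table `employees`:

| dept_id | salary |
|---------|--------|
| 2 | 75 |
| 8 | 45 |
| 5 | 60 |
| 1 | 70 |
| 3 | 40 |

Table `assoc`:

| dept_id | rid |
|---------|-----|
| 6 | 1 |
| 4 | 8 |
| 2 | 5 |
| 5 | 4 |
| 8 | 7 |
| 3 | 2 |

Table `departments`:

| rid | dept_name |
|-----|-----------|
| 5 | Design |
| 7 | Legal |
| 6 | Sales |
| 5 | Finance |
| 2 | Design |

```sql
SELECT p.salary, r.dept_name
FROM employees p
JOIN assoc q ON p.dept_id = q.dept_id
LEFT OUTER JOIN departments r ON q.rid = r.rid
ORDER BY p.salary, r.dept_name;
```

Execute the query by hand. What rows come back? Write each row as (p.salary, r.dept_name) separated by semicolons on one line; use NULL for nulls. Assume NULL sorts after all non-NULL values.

(40, Design); (45, Legal); (60, NULL); (75, Design); (75, Finance)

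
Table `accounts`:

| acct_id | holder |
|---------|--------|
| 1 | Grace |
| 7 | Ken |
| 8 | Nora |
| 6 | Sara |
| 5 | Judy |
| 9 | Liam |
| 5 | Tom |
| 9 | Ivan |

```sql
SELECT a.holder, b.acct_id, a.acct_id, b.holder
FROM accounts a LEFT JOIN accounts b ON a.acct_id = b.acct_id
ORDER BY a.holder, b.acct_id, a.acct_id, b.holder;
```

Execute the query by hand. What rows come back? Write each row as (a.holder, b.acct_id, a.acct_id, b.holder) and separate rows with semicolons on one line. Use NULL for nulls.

(Grace, 1, 1, Grace); (Ivan, 9, 9, Ivan); (Ivan, 9, 9, Liam); (Judy, 5, 5, Judy); (Judy, 5, 5, Tom); (Ken, 7, 7, Ken); (Liam, 9, 9, Ivan); (Liam, 9, 9, Liam); (Nora, 8, 8, Nora); (Sara, 6, 6, Sara); (Tom, 5, 5, Judy); (Tom, 5, 5, Tom)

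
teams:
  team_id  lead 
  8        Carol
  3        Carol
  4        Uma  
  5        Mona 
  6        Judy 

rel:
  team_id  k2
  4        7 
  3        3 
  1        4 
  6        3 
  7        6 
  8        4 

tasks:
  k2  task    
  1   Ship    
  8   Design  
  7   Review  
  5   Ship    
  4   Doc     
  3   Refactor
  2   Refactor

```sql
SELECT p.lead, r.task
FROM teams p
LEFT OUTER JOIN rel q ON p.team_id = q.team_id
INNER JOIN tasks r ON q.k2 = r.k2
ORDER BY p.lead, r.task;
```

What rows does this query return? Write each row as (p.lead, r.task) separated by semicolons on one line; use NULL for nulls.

Evaluate left to right. First `teams p LEFT JOIN rel q` on team_id: 5 row(s).
Then INNER JOIN `tasks r` on k2: keep only rows whose q.k2 appears in r.

(Carol, Doc); (Carol, Refactor); (Judy, Refactor); (Uma, Review)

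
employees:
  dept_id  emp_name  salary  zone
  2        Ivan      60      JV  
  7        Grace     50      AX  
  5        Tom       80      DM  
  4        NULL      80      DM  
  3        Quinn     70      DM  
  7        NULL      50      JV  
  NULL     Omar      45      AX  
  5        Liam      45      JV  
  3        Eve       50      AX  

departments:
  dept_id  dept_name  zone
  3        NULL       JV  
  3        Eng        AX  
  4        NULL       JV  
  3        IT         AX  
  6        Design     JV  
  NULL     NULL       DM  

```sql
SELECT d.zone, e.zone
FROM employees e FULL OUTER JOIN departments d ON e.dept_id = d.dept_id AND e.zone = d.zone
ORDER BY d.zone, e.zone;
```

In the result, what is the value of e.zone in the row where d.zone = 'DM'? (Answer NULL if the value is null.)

NULL

FULL OUTER JOIN keeps every row from both sides; unmatched rows get NULL for the other side's columns.
Matching on e.dept_id = d.dept_id AND e.zone = d.zone. A NULL in a compared column never satisfies the condition.
Matched pairs: 2; unmatched e rows kept: 8; unmatched d rows kept: 4.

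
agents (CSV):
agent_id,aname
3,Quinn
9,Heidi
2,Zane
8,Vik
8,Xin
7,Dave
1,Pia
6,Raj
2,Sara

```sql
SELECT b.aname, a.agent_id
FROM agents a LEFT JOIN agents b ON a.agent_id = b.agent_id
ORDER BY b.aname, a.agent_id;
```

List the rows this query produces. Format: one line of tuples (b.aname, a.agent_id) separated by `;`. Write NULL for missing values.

(Dave, 7); (Heidi, 9); (Pia, 1); (Quinn, 3); (Raj, 6); (Sara, 2); (Sara, 2); (Vik, 8); (Vik, 8); (Xin, 8); (Xin, 8); (Zane, 2); (Zane, 2)

LEFT JOIN keeps every row from `agents a`; unmatched rows get NULL for `agents b`'s columns.
Matching on a.agent_id = b.agent_id.
- a[0] agent_id=3 → 1 match(es) in b → 1 row(s).
- a[1] agent_id=9 → 1 match(es) in b → 1 row(s).
- a[2] agent_id=2 → 2 match(es) in b → 2 row(s).
- a[3] agent_id=8 → 2 match(es) in b → 2 row(s).
- a[4] agent_id=8 → 2 match(es) in b → 2 row(s).
- a[5] agent_id=7 → 1 match(es) in b → 1 row(s).
- a[6] agent_id=1 → 1 match(es) in b → 1 row(s).
- a[7] agent_id=6 → 1 match(es) in b → 1 row(s).
- a[8] agent_id=2 → 2 match(es) in b → 2 row(s).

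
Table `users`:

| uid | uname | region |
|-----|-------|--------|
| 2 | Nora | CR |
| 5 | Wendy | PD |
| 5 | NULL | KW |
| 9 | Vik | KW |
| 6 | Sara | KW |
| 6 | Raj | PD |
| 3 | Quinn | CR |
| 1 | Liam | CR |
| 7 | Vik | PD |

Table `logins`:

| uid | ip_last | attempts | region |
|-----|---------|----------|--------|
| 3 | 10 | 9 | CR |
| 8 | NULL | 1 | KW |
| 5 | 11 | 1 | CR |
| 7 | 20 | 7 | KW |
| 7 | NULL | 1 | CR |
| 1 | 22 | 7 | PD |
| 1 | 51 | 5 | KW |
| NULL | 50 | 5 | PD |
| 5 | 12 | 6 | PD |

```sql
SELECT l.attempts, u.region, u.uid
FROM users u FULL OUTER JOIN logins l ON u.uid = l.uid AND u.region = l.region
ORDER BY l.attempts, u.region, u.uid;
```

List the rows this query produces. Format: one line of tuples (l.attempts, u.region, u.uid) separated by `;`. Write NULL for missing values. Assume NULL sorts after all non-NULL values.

(1, NULL, NULL); (1, NULL, NULL); (1, NULL, NULL); (5, NULL, NULL); (5, NULL, NULL); (6, PD, 5); (7, NULL, NULL); (7, NULL, NULL); (9, CR, 3); (NULL, CR, 1); (NULL, CR, 2); (NULL, KW, 5); (NULL, KW, 6); (NULL, KW, 9); (NULL, PD, 6); (NULL, PD, 7)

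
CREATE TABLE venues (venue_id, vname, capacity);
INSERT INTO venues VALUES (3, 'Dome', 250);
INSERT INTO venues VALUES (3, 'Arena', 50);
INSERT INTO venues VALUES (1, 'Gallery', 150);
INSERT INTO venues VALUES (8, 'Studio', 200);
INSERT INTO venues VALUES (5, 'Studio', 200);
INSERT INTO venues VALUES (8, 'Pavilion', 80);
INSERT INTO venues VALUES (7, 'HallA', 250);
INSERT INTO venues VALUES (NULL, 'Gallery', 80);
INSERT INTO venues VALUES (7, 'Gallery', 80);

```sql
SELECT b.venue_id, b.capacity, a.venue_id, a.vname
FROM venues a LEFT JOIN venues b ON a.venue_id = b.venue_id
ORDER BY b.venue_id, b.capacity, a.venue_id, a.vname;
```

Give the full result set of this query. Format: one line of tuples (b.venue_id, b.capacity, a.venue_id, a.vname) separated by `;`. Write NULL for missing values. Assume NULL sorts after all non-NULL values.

LEFT JOIN keeps every row from `venues a`; unmatched rows get NULL for `venues b`'s columns.
Matching on a.venue_id = b.venue_id. A NULL in a compared column never satisfies the condition.
- a[0] venue_id=3 → 2 match(es) in b → 2 row(s).
- a[1] venue_id=3 → 2 match(es) in b → 2 row(s).
- a[2] venue_id=1 → 1 match(es) in b → 1 row(s).
- a[3] venue_id=8 → 2 match(es) in b → 2 row(s).
- a[4] venue_id=5 → 1 match(es) in b → 1 row(s).
- a[5] venue_id=8 → 2 match(es) in b → 2 row(s).
- a[6] venue_id=7 → 2 match(es) in b → 2 row(s).
- a[7] venue_id=NULL → no match; kept with NULLs on the b side.
- a[8] venue_id=7 → 2 match(es) in b → 2 row(s).

(1, 150, 1, Gallery); (3, 50, 3, Arena); (3, 50, 3, Dome); (3, 250, 3, Arena); (3, 250, 3, Dome); (5, 200, 5, Studio); (7, 80, 7, Gallery); (7, 80, 7, HallA); (7, 250, 7, Gallery); (7, 250, 7, HallA); (8, 80, 8, Pavilion); (8, 80, 8, Studio); (8, 200, 8, Pavilion); (8, 200, 8, Studio); (NULL, NULL, NULL, Gallery)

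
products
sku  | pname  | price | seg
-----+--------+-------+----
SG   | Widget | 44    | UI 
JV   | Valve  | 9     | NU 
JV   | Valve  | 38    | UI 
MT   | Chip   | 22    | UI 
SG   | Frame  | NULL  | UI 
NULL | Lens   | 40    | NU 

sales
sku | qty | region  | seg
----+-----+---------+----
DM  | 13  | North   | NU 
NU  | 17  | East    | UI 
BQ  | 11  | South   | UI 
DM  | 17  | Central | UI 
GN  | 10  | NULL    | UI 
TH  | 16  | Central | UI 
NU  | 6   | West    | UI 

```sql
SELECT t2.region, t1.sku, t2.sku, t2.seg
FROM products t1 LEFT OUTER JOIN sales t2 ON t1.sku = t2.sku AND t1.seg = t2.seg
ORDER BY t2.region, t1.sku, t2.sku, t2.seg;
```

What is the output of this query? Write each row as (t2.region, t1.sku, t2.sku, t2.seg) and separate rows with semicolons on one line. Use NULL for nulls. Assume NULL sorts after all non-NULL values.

(NULL, JV, NULL, NULL); (NULL, JV, NULL, NULL); (NULL, MT, NULL, NULL); (NULL, SG, NULL, NULL); (NULL, SG, NULL, NULL); (NULL, NULL, NULL, NULL)

LEFT JOIN keeps every row from `products`; unmatched rows get NULL for `sales`'s columns.
Matching on t1.sku = t2.sku AND t1.seg = t2.seg. A NULL in a compared column never satisfies the condition.
- sku=SG, seg=UI: no t2 row matches, row kept with t2 columns NULL.
- sku=JV, seg=NU: no t2 row matches, row kept with t2 columns NULL.
- sku=JV, seg=UI: no t2 row matches, row kept with t2 columns NULL.
- sku=MT, seg=UI: no t2 row matches, row kept with t2 columns NULL.
- sku=SG, seg=UI: no t2 row matches, row kept with t2 columns NULL.
- sku=NULL, seg=NU: no t2 row matches, row kept with t2 columns NULL.
After projecting and ordering:
t2.region | t1.sku | t2.sku | t2.seg
NULL | JV | NULL | NULL
NULL | JV | NULL | NULL
NULL | MT | NULL | NULL
NULL | SG | NULL | NULL
NULL | SG | NULL | NULL
NULL | NULL | NULL | NULL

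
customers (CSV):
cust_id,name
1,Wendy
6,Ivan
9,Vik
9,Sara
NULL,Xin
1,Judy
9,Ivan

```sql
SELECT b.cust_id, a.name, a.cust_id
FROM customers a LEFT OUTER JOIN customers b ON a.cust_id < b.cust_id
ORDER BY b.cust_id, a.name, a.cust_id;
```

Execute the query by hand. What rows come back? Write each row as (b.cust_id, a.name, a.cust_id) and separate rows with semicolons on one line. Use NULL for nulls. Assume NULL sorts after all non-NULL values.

LEFT JOIN keeps every row from `customers a`; unmatched rows get NULL for `customers b`'s columns.
Matching on a.cust_id < b.cust_id. A NULL in a compared column never satisfies the condition.
- a row (cust_id=1): matches 4 b row(s) → 4 output row(s).
- a row (cust_id=6): matches 3 b row(s) → 3 output row(s).
- a row (cust_id=9): no match → kept, b columns NULL.
- a row (cust_id=9): no match → kept, b columns NULL.
- a row (cust_id=NULL): no match → kept, b columns NULL.
- a row (cust_id=1): matches 4 b row(s) → 4 output row(s).
- a row (cust_id=9): no match → kept, b columns NULL.

(6, Judy, 1); (6, Wendy, 1); (9, Ivan, 6); (9, Ivan, 6); (9, Ivan, 6); (9, Judy, 1); (9, Judy, 1); (9, Judy, 1); (9, Wendy, 1); (9, Wendy, 1); (9, Wendy, 1); (NULL, Ivan, 9); (NULL, Sara, 9); (NULL, Vik, 9); (NULL, Xin, NULL)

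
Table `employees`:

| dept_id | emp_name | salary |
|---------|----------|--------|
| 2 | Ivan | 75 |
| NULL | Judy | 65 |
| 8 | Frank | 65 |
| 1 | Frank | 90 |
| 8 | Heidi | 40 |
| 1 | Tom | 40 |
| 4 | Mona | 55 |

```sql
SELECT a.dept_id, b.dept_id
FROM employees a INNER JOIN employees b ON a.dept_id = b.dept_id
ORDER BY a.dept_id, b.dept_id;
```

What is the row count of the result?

10

INNER JOIN keeps only pairs where the ON condition holds.
Matching on a.dept_id = b.dept_id. A NULL in a compared column never satisfies the condition.
- dept_id=2: 1 matching b row(s), so 1 row(s) emitted.
- dept_id=NULL: no matching b row, dropped.
- dept_id=8: 2 matching b row(s), so 2 row(s) emitted.
- dept_id=1: 2 matching b row(s), so 2 row(s) emitted.
- dept_id=8: 2 matching b row(s), so 2 row(s) emitted.
- dept_id=1: 2 matching b row(s), so 2 row(s) emitted.
- dept_id=4: 1 matching b row(s), so 1 row(s) emitted.
Total: 10 rows.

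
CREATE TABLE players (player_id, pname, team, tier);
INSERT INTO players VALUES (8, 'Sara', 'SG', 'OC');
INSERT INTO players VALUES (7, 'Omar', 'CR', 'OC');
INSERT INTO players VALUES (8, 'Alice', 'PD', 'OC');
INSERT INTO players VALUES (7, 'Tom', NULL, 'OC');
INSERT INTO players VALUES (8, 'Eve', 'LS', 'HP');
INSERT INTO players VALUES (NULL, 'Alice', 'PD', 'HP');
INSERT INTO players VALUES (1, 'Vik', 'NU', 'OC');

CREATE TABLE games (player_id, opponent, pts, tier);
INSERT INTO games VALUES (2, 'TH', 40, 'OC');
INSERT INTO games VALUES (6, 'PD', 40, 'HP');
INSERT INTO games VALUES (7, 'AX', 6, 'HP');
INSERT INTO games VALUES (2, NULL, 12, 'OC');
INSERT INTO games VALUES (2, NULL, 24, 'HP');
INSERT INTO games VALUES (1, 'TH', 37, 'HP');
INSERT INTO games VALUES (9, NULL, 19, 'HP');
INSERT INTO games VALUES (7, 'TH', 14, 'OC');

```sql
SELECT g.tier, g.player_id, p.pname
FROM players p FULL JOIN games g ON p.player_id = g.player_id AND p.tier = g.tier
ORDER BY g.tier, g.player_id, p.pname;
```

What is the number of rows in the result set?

14

FULL OUTER JOIN keeps every row from both sides; unmatched rows get NULL for the other side's columns.
Matching on p.player_id = g.player_id AND p.tier = g.tier. A NULL in a compared column never satisfies the condition.
Matched pairs: 2; unmatched p rows kept: 5; unmatched g rows kept: 7.
Total: 2 matched + 12 padded = 14 rows.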